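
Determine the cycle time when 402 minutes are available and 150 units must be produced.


Cycle time = available time / demand
= 402 / 150
= 2.68 min/unit


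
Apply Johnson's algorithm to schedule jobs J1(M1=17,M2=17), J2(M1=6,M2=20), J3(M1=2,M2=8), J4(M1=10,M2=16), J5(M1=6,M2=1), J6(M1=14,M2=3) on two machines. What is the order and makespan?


Johnson's rule:
Group 1 (M1≤M2, sort by M1): ['J3', 'J2', 'J4', 'J1']
Group 2 (M1>M2, sort desc M2): ['J6', 'J5']
Sequence: J3 → J2 → J4 → J1 → J6 → J5
Makespan calculation:
  J3: M1 done=2, M2 done=10
  J2: M1 done=8, M2 done=30
  J4: M1 done=18, M2 done=46
  J1: M1 done=35, M2 done=63
  J6: M1 done=49, M2 done=66
  J5: M1 done=55, M2 done=67
= Sequence: J3 → J2 → J4 → J1 → J6 → J5, Makespan: 67


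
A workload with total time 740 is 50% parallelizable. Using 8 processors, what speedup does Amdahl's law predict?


Amdahl's law: T_p = T × ((1-p) + p/N)
= 740 × ((1-0.5) + 0.5/8)
= 740 × (0.50 + 0.0625)
= 740 × 0.5625
= 416.25
Speedup = 740/416.25
= 1.78×


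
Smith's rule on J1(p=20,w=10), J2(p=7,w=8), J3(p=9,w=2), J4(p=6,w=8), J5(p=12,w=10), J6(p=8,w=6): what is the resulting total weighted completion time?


WSPT order (by p/w): J4 → J2 → J5 → J6 → J1 → J3
  J4: C=6, w·C=8×6=48
  J2: C=13, w·C=8×13=104
  J5: C=25, w·C=10×25=250
  J6: C=33, w·C=6×33=198
  J1: C=53, w·C=10×53=530
  J3: C=62, w·C=2×62=124
Σ w·C = 1254
= 1254


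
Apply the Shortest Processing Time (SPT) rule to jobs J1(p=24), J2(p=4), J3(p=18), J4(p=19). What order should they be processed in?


SPT: sort by shortest processing time
  J2: p=4
  J3: p=18
  J4: p=19
  J1: p=24
Order: J2 → J3 → J4 → J1


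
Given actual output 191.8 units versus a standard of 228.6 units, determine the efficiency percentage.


Efficiency = (actual / standard) × 100
= (191.8 / 228.6) × 100
= 83.9%


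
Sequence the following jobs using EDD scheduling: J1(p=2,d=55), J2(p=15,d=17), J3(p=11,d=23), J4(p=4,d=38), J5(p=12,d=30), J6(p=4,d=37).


EDD: sort by earliest due date
  J2: d=17, p=15
  J3: d=23, p=11
  J5: d=30, p=12
  J6: d=37, p=4
  J4: d=38, p=4
  J1: d=55, p=2
Order: J2 → J3 → J5 → J6 → J4 → J1


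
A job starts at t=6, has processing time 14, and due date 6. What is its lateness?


Completion = 6 + 14 = 20
Lateness = C - d = 20 - 6
= 14


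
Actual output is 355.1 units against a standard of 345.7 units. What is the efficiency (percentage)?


Efficiency = (actual / standard) × 100
= (355.1 / 345.7) × 100
= 102.7%


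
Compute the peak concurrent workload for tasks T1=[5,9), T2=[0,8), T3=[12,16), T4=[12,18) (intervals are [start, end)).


Check each time point for overlaps:
  t=5: 2 tasks active (T1, T2)
Max concurrent = 2


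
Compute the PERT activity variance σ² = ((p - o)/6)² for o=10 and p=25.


σ² = ((p - o) / 6)² = (p - o)² / 36
= (25 - 10)² / 36
= 15² / 36
= 225 / 36
= 6.2500


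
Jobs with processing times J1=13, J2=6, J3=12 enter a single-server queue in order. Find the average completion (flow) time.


Completion times:
  J1: completes at 13
  J2: completes at 19
  J3: completes at 31
Sum = 63
Average = 63/3
= 21.00


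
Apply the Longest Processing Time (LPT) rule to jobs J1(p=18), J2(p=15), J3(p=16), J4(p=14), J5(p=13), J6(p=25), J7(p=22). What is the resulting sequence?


LPT: sort by longest processing time first
  J6: p=25
  J7: p=22
  J1: p=18
  J3: p=16
  J2: p=15
  J4: p=14
  J5: p=13
Order: J6 → J7 → J1 → J3 → J2 → J4 → J5


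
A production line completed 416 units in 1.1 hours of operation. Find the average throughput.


Throughput = units / time
= 416 / 1.1
= 378.2 units/hour


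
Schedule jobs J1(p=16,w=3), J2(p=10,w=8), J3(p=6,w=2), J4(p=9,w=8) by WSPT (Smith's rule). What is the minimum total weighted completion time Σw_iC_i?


WSPT order (by p/w): J4 → J2 → J3 → J1
  J4: C=9, w·C=8×9=72
  J2: C=19, w·C=8×19=152
  J3: C=25, w·C=2×25=50
  J1: C=41, w·C=3×41=123
Σ w·C = 397
= 397


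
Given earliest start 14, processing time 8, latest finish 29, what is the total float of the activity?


EF = ES + duration = 14 + 8 = 22
LS = LF - duration = 29 - 8 = 21
Total Float = LF - EF = 29 - 22
(or LS - ES = 21 - 14)
= 7


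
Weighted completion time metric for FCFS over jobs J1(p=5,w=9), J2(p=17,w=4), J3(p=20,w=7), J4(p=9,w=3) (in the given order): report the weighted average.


Completion times:
  J1: C=5, w×C=9×5=45
  J2: C=22, w×C=4×22=88
  J3: C=42, w×C=7×42=294
  J4: C=51, w×C=3×51=153
Sum w×C = 580
Sum w = 23
Weighted avg = 580/23
= 25.22


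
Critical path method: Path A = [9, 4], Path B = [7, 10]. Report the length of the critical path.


Path A: 9 + 4 = 13
Path B: 7 + 10 = 17
Critical path = longest = max(13, 17)
= 17 (Path B)


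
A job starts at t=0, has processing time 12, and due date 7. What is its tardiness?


Completion = start + processing = 0 + 12 = 12
Tardiness = max(0, C - d) = max(0, 12 - 7)
= max(0, 5)
= 5


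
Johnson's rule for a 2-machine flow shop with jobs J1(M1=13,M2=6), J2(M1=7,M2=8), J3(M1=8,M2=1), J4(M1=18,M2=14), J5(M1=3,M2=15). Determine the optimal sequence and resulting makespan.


Johnson's rule:
Group 1 (M1≤M2, sort by M1): ['J5', 'J2']
Group 2 (M1>M2, sort desc M2): ['J4', 'J1', 'J3']
Sequence: J5 → J2 → J4 → J1 → J3
Makespan calculation:
  J5: M1 done=3, M2 done=18
  J2: M1 done=10, M2 done=26
  J4: M1 done=28, M2 done=42
  J1: M1 done=41, M2 done=48
  J3: M1 done=49, M2 done=50
= Sequence: J5 → J2 → J4 → J1 → J3, Makespan: 50


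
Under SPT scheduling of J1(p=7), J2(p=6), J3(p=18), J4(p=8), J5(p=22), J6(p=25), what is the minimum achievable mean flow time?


SPT order: J2 → J1 → J4 → J3 → J5 → J6
Completion times:
  J2: C=6
  J1: C=13
  J4: C=21
  J3: C=39
  J5: C=61
  J6: C=86
Sum = 226, n = 6
Mean flow = 226/6
= 37.67


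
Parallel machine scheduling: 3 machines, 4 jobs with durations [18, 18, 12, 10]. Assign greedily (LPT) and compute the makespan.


Jobs (LPT sorted): [18, 18, 12, 10]
Machines: 3
  J=18 → Machine 1 (load: 0+18=18)
  J=18 → Machine 2 (load: 0+18=18)
  J=12 → Machine 3 (load: 0+12=12)
  J=10 → Machine 3 (load: 12+10=22)
Machine loads: [18, 18, 22]
Makespan = max = 22 time units


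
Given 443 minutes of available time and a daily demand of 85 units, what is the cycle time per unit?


Cycle time = available time / demand
= 443 / 85
= 5.21 min/unit


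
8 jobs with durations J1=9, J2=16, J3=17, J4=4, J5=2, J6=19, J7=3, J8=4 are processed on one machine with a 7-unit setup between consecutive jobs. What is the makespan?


Makespan = Σ processing + (n-1) × setup
= (9 + 16 + 17 + 4 + 2 + 19 + 3 + 4) + (8-1)×7
= 74 + 49
= 123 time units


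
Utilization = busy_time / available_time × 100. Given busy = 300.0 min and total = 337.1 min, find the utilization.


Utilization = busy / total × 100
= 300.0 / 337.1 × 100
= 89.0%


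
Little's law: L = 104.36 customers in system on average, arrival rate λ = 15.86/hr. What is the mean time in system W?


Little's law: L = λW → W = L / λ
= 104.36 / 15.86
= 6.58 hours


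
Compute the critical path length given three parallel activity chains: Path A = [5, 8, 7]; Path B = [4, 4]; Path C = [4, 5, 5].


Path A: 5 + 8 + 7 = 20
Path B: 4 + 4 = 8
Path C: 4 + 5 + 5 = 14
Critical path = longest = max(20, 8, 14)
= 20 (Path A)


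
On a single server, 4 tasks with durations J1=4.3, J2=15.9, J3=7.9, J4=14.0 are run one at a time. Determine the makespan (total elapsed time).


Sequential makespan: sum all processing times
= 4.3 + 15.9 + 7.9 + 14.0
= 42.1 time units


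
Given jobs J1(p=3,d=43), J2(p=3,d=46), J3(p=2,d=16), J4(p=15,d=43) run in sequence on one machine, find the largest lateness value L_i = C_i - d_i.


Lateness per job (L = C - d):
  J1: C=3, d=43, L=-40
  J2: C=6, d=46, L=-40
  J3: C=8, d=16, L=-8
  J4: C=23, d=43, L=-20
Lmax = max(-40, -40, -8, -20)
= -8


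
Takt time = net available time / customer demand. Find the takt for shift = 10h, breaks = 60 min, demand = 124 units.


Available = 10×60 - 60 = 540 min
Takt time = 540 / 124
= 4.35 min/unit


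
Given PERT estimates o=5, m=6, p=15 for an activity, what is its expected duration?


te = (o + 4m + p) / 6
= (5 + 4×6 + 15) / 6
= (5 + 24 + 15) / 6
= 44 / 6
= 7.33


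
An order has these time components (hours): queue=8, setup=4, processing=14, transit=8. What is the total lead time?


Lead time = queue + setup + processing + transit
= 8 + 4 + 14 + 8
= 34 hours


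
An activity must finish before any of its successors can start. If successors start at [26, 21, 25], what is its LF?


LF = min of all successor start times
Successors start at: [26, 21, 25]
LF = min(26, 21, 25)
= 21


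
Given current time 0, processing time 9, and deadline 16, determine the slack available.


Slack = due - current_time - processing
= 16 - 0 - 9
= 7


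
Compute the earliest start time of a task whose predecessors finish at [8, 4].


ES = max of all predecessor completion times
Predecessors: [8, 4]
ES = max(8, 4)
= 8


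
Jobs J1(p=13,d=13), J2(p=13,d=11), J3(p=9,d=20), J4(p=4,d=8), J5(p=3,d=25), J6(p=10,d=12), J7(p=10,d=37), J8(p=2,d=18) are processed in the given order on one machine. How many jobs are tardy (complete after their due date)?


Completion vs due date:
  J1: C=13, d=13 → on time
  J2: C=26, d=11 → TARDY
  J3: C=35, d=20 → TARDY
  J4: C=39, d=8 → TARDY
  J5: C=42, d=25 → TARDY
  J6: C=52, d=12 → TARDY
  J7: C=62, d=37 → TARDY
  J8: C=64, d=18 → TARDY
Tardy jobs: J2, J3, J4, J5, J6, J7, J8
Count = 7


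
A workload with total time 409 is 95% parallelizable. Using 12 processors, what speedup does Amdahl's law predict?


Amdahl's law: T_p = T × ((1-p) + p/N)
= 409 × ((1-0.95) + 0.95/12)
= 409 × (0.05 + 0.0792)
= 409 × 0.1292
= 52.83
Speedup = 409/52.83
= 7.74×


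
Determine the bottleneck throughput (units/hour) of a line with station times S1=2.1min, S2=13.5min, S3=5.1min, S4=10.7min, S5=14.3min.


Bottleneck = longest station time
Station times: [2.1, 13.5, 5.1, 10.7, 14.3]
Max = 14.3 min
Rate = 60 / 14.3
= 4.20 units/hour (bottleneck: 14.3min)


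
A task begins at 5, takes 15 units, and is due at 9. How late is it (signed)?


Completion = 5 + 15 = 20
Lateness = C - d = 20 - 9
= 11


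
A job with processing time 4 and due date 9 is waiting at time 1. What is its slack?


Slack = due - current_time - processing
= 9 - 1 - 4
= 4


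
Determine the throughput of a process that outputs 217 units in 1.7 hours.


Throughput = units / time
= 217 / 1.7
= 127.6 units/hour


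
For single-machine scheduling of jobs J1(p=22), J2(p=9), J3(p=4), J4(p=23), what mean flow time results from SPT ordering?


SPT order: J3 → J2 → J1 → J4
Completion times:
  J3: C=4
  J2: C=13
  J1: C=35
  J4: C=58
Sum = 110, n = 4
Mean flow = 110/4
= 27.50


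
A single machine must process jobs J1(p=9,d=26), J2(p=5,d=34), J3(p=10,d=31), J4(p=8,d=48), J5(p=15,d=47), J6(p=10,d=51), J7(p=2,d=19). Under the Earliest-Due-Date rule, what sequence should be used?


EDD: sort by earliest due date
  J7: d=19, p=2
  J1: d=26, p=9
  J3: d=31, p=10
  J2: d=34, p=5
  J5: d=47, p=15
  J4: d=48, p=8
  J6: d=51, p=10
Order: J7 → J1 → J3 → J2 → J5 → J4 → J6


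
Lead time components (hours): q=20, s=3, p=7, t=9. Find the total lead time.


Lead time = queue + setup + processing + transit
= 20 + 3 + 7 + 9
= 39 hours


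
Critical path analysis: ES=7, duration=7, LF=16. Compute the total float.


EF = ES + duration = 7 + 7 = 14
LS = LF - duration = 16 - 7 = 9
Total Float = LF - EF = 16 - 14
(or LS - ES = 9 - 7)
= 2


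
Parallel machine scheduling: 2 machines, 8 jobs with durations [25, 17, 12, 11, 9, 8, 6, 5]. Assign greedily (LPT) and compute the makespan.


Jobs (LPT sorted): [25, 17, 12, 11, 9, 8, 6, 5]
Machines: 2
  J=25 → Machine 1 (load: 0+25=25)
  J=17 → Machine 2 (load: 0+17=17)
  J=12 → Machine 2 (load: 17+12=29)
  J=11 → Machine 1 (load: 25+11=36)
  J=9 → Machine 2 (load: 29+9=38)
  J=8 → Machine 1 (load: 36+8=44)
  J=6 → Machine 2 (load: 38+6=44)
  J=5 → Machine 1 (load: 44+5=49)
Machine loads: [49, 44]
Makespan = max = 49 time units


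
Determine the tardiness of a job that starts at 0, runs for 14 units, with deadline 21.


Completion = start + processing = 0 + 14 = 14
Tardiness = max(0, C - d) = max(0, 14 - 21)
= max(0, -7)
= 0


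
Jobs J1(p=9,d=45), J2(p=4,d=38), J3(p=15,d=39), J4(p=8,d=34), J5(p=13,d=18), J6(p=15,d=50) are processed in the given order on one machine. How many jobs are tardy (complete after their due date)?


Completion vs due date:
  J1: C=9, d=45 → on time
  J2: C=13, d=38 → on time
  J3: C=28, d=39 → on time
  J4: C=36, d=34 → TARDY
  J5: C=49, d=18 → TARDY
  J6: C=64, d=50 → TARDY
Tardy jobs: J4, J5, J6
Count = 3


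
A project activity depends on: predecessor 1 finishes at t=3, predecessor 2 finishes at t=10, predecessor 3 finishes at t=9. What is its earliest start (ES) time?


ES = max of all predecessor completion times
Predecessors: [3, 10, 9]
ES = max(3, 10, 9)
= 10


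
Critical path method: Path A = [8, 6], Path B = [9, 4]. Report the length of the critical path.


Path A: 8 + 6 = 14
Path B: 9 + 4 = 13
Critical path = longest = max(14, 13)
= 14 (Path A)


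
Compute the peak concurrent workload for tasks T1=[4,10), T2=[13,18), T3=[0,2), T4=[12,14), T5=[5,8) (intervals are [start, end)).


Check each time point for overlaps:
  t=5: 2 tasks active (T1, T5)
Max concurrent = 2


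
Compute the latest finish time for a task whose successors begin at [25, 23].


LF = min of all successor start times
Successors start at: [25, 23]
LF = min(25, 23)
= 23


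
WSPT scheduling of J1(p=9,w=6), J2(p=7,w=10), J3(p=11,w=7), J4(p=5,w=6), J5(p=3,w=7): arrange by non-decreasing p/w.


WSPT (Smith's rule): sort by p/w ascending
  J5: p/w = 3/7 = 0.429
  J2: p/w = 7/10 = 0.700
  J4: p/w = 5/6 = 0.833
  J1: p/w = 9/6 = 1.500
  J3: p/w = 11/7 = 1.571
Order: J5 → J2 → J4 → J1 → J3


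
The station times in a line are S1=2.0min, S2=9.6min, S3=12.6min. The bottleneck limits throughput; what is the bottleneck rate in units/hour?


Bottleneck = longest station time
Station times: [2.0, 9.6, 12.6]
Max = 12.6 min
Rate = 60 / 12.6
= 4.76 units/hour (bottleneck: 12.6min)


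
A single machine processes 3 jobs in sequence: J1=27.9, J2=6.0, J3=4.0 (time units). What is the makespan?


Sequential makespan: sum all processing times
= 27.9 + 6.0 + 4.0
= 37.9 time units


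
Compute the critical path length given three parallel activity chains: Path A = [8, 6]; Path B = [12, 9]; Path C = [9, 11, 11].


Path A: 8 + 6 = 14
Path B: 12 + 9 = 21
Path C: 9 + 11 + 11 = 31
Critical path = longest = max(14, 21, 31)
= 31 (Path C)


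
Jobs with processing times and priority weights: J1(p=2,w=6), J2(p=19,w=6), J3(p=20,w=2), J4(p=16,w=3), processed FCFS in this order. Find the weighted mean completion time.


Completion times:
  J1: C=2, w×C=6×2=12
  J2: C=21, w×C=6×21=126
  J3: C=41, w×C=2×41=82
  J4: C=57, w×C=3×57=171
Sum w×C = 391
Sum w = 17
Weighted avg = 391/17
= 23.00


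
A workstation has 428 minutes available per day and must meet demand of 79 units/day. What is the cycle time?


Cycle time = available time / demand
= 428 / 79
= 5.42 min/unit


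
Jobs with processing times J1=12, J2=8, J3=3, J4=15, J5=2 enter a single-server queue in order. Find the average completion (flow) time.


Completion times:
  J1: completes at 12
  J2: completes at 20
  J3: completes at 23
  J4: completes at 38
  J5: completes at 40
Sum = 133
Average = 133/5
= 26.60


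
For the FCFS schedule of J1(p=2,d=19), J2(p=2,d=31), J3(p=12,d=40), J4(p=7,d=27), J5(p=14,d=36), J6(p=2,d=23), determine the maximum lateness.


Lateness per job (L = C - d):
  J1: C=2, d=19, L=-17
  J2: C=4, d=31, L=-27
  J3: C=16, d=40, L=-24
  J4: C=23, d=27, L=-4
  J5: C=37, d=36, L=1
  J6: C=39, d=23, L=16
Lmax = max(-17, -27, -24, -4, 1, 16)
= 16


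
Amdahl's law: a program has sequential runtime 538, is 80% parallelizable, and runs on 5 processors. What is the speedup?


Amdahl's law: T_p = T × ((1-p) + p/N)
= 538 × ((1-0.8) + 0.8/5)
= 538 × (0.20 + 0.1600)
= 538 × 0.3600
= 193.68
Speedup = 538/193.68
= 2.78×


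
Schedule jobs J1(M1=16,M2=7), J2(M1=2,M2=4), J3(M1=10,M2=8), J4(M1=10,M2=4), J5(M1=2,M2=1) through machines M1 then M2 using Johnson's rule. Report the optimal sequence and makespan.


Johnson's rule:
Group 1 (M1≤M2, sort by M1): ['J2']
Group 2 (M1>M2, sort desc M2): ['J3', 'J1', 'J4', 'J5']
Sequence: J2 → J3 → J1 → J4 → J5
Makespan calculation:
  J2: M1 done=2, M2 done=6
  J3: M1 done=12, M2 done=20
  J1: M1 done=28, M2 done=35
  J4: M1 done=38, M2 done=42
  J5: M1 done=40, M2 done=43
= Sequence: J2 → J3 → J1 → J4 → J5, Makespan: 43


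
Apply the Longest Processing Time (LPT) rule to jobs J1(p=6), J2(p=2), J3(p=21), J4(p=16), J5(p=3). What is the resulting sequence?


LPT: sort by longest processing time first
  J3: p=21
  J4: p=16
  J1: p=6
  J5: p=3
  J2: p=2
Order: J3 → J4 → J1 → J5 → J2


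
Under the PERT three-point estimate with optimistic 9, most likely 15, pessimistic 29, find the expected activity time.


te = (o + 4m + p) / 6
= (9 + 4×15 + 29) / 6
= (9 + 60 + 29) / 6
= 98 / 6
= 16.33


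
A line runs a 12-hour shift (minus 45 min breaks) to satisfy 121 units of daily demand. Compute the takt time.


Available = 12×60 - 45 = 675 min
Takt time = 675 / 121
= 5.58 min/unit


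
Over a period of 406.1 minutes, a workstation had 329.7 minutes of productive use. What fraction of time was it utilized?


Utilization = busy / total × 100
= 329.7 / 406.1 × 100
= 81.2%


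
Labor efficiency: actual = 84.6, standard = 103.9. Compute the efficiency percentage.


Efficiency = (actual / standard) × 100
= (84.6 / 103.9) × 100
= 81.4%


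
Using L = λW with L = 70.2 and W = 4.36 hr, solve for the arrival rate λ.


Little's law: L = λW → λ = L / W
= 70.2 / 4.36
= 16.10 per hour


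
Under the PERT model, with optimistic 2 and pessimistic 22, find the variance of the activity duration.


σ² = ((p - o) / 6)² = (p - o)² / 36
= (22 - 2)² / 36
= 20² / 36
= 400 / 36
= 11.1111


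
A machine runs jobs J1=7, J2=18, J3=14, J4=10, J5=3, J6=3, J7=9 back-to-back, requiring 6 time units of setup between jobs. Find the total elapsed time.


Makespan = Σ processing + (n-1) × setup
= (7 + 18 + 14 + 10 + 3 + 3 + 9) + (7-1)×6
= 64 + 36
= 100 time units


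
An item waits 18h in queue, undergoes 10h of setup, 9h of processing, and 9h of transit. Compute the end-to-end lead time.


Lead time = queue + setup + processing + transit
= 18 + 10 + 9 + 9
= 46 hours


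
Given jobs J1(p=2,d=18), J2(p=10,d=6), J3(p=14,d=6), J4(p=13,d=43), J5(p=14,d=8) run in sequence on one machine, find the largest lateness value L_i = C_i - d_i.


Lateness per job (L = C - d):
  J1: C=2, d=18, L=-16
  J2: C=12, d=6, L=6
  J3: C=26, d=6, L=20
  J4: C=39, d=43, L=-4
  J5: C=53, d=8, L=45
Lmax = max(-16, 6, 20, -4, 45)
= 45


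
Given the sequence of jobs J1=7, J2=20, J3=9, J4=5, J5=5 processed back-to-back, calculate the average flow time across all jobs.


Completion times:
  J1: completes at 7
  J2: completes at 27
  J3: completes at 36
  J4: completes at 41
  J5: completes at 46
Sum = 157
Average = 157/5
= 31.40


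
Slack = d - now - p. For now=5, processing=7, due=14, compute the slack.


Slack = due - current_time - processing
= 14 - 5 - 7
= 2


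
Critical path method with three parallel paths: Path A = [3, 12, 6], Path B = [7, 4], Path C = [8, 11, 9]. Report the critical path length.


Path A: 3 + 12 + 6 = 21
Path B: 7 + 4 = 11
Path C: 8 + 11 + 9 = 28
Critical path = longest = max(21, 11, 28)
= 28 (Path C)


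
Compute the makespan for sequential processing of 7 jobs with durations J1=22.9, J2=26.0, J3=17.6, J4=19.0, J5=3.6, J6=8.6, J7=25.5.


Sequential makespan: sum all processing times
= 22.9 + 26.0 + 17.6 + 19.0 + 3.6 + 8.6 + 25.5
= 123.2 time units


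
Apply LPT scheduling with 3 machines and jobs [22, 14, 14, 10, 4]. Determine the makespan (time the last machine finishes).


Jobs (LPT sorted): [22, 14, 14, 10, 4]
Machines: 3
  J=22 → Machine 1 (load: 0+22=22)
  J=14 → Machine 2 (load: 0+14=14)
  J=14 → Machine 3 (load: 0+14=14)
  J=10 → Machine 2 (load: 14+10=24)
  J=4 → Machine 3 (load: 14+4=18)
Machine loads: [22, 24, 18]
Makespan = max = 24 time units


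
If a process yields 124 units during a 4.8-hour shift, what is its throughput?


Throughput = units / time
= 124 / 4.8
= 25.8 units/hour


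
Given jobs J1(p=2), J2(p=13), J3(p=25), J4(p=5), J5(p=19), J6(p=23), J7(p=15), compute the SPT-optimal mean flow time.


SPT order: J1 → J4 → J2 → J7 → J5 → J6 → J3
Completion times:
  J1: C=2
  J4: C=7
  J2: C=20
  J7: C=35
  J5: C=54
  J6: C=77
  J3: C=102
Sum = 297, n = 7
Mean flow = 297/7
= 42.43


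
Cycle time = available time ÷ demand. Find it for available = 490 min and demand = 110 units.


Cycle time = available time / demand
= 490 / 110
= 4.45 min/unit


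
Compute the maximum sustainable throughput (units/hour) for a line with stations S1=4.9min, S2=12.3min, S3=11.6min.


Bottleneck = longest station time
Station times: [4.9, 12.3, 11.6]
Max = 12.3 min
Rate = 60 / 12.3
= 4.88 units/hour (bottleneck: 12.3min)


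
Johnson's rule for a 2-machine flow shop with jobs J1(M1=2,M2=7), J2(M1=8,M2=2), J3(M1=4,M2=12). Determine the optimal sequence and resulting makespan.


Johnson's rule:
Group 1 (M1≤M2, sort by M1): ['J1', 'J3']
Group 2 (M1>M2, sort desc M2): ['J2']
Sequence: J1 → J3 → J2
Makespan calculation:
  J1: M1 done=2, M2 done=9
  J3: M1 done=6, M2 done=21
  J2: M1 done=14, M2 done=23
= Sequence: J1 → J3 → J2, Makespan: 23


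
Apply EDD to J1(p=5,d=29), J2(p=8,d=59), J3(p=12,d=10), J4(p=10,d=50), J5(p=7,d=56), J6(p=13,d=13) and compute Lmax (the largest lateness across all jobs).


EDD order: J3 → J6 → J1 → J4 → J5 → J2
Completion and lateness:
  J3: C=12, d=10, L=12-10=2
  J6: C=25, d=13, L=25-13=12
  J1: C=30, d=29, L=30-29=1
  J4: C=40, d=50, L=40-50=-10
  J5: C=47, d=56, L=47-56=-9
  J2: C=55, d=59, L=55-59=-4
Lmax = max(2, 12, 1, -10, -9, -4)
= 12


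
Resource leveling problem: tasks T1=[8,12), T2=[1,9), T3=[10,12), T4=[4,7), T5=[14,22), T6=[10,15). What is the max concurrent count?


Check each time point for overlaps:
  t=10: 3 tasks active (T1, T3, T6)
Max concurrent = 3


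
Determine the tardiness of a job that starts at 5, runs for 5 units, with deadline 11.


Completion = start + processing = 5 + 5 = 10
Tardiness = max(0, C - d) = max(0, 10 - 11)
= max(0, -1)
= 0


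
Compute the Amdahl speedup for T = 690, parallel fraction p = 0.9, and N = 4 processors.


Amdahl's law: T_p = T × ((1-p) + p/N)
= 690 × ((1-0.9) + 0.9/4)
= 690 × (0.10 + 0.2250)
= 690 × 0.3250
= 224.25
Speedup = 690/224.25
= 3.08×


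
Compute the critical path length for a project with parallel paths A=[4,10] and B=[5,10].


Path A: 4 + 10 = 14
Path B: 5 + 10 = 15
Critical path = longest = max(14, 15)
= 15 (Path B)


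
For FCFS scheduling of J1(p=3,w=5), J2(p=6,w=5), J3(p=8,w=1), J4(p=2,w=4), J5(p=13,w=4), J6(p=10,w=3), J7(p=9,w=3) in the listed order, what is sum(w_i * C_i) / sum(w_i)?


Completion times:
  J1: C=3, w×C=5×3=15
  J2: C=9, w×C=5×9=45
  J3: C=17, w×C=1×17=17
  J4: C=19, w×C=4×19=76
  J5: C=32, w×C=4×32=128
  J6: C=42, w×C=3×42=126
  J7: C=51, w×C=3×51=153
Sum w×C = 560
Sum w = 25
Weighted avg = 560/25
= 22.40


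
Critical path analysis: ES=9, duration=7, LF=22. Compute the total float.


EF = ES + duration = 9 + 7 = 16
LS = LF - duration = 22 - 7 = 15
Total Float = LF - EF = 22 - 16
(or LS - ES = 15 - 9)
= 6


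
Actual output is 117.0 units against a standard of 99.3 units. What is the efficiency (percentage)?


Efficiency = (actual / standard) × 100
= (117.0 / 99.3) × 100
= 117.8%


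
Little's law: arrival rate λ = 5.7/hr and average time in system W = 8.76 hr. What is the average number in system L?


Little's law: L = λ × W
= 5.7 × 8.76
= 49.93


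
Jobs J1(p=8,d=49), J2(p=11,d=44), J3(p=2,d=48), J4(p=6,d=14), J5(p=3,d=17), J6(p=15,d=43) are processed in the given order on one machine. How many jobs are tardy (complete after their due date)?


Completion vs due date:
  J1: C=8, d=49 → on time
  J2: C=19, d=44 → on time
  J3: C=21, d=48 → on time
  J4: C=27, d=14 → TARDY
  J5: C=30, d=17 → TARDY
  J6: C=45, d=43 → TARDY
Tardy jobs: J4, J5, J6
Count = 3


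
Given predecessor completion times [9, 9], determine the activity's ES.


ES = max of all predecessor completion times
Predecessors: [9, 9]
ES = max(9, 9)
= 9


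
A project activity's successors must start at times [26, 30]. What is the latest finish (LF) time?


LF = min of all successor start times
Successors start at: [26, 30]
LF = min(26, 30)
= 26


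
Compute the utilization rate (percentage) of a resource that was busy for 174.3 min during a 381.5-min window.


Utilization = busy / total × 100
= 174.3 / 381.5 × 100
= 45.7%


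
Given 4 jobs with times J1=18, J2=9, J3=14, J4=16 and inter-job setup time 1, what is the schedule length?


Makespan = Σ processing + (n-1) × setup
= (18 + 9 + 14 + 16) + (4-1)×1
= 57 + 3
= 60 time units


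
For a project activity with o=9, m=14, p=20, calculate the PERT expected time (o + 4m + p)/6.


te = (o + 4m + p) / 6
= (9 + 4×14 + 20) / 6
= (9 + 56 + 20) / 6
= 85 / 6
= 14.17


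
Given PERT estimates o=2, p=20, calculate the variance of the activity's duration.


σ² = ((p - o) / 6)² = (p - o)² / 36
= (20 - 2)² / 36
= 18² / 36
= 324 / 36
= 9.0000


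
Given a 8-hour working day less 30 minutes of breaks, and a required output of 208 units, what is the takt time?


Available = 8×60 - 30 = 450 min
Takt time = 450 / 208
= 2.16 min/unit


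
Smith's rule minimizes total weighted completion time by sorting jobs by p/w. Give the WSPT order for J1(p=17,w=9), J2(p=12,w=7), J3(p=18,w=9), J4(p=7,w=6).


WSPT (Smith's rule): sort by p/w ascending
  J4: p/w = 7/6 = 1.167
  J2: p/w = 12/7 = 1.714
  J1: p/w = 17/9 = 1.889
  J3: p/w = 18/9 = 2.000
Order: J4 → J2 → J1 → J3


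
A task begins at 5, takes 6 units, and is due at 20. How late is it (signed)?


Completion = 5 + 6 = 11
Lateness = C - d = 11 - 20
= -9


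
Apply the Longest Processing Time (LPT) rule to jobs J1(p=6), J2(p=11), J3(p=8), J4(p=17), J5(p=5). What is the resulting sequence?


LPT: sort by longest processing time first
  J4: p=17
  J2: p=11
  J3: p=8
  J1: p=6
  J5: p=5
Order: J4 → J2 → J3 → J1 → J5


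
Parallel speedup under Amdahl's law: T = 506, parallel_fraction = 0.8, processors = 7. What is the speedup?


Amdahl's law: T_p = T × ((1-p) + p/N)
= 506 × ((1-0.8) + 0.8/7)
= 506 × (0.20 + 0.1143)
= 506 × 0.3143
= 159.03
Speedup = 506/159.03
= 3.18×


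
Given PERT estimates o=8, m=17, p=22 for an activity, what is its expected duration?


te = (o + 4m + p) / 6
= (8 + 4×17 + 22) / 6
= (8 + 68 + 22) / 6
= 98 / 6
= 16.33


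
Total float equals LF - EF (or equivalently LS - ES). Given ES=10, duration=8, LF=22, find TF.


EF = ES + duration = 10 + 8 = 18
LS = LF - duration = 22 - 8 = 14
Total Float = LF - EF = 22 - 18
(or LS - ES = 14 - 10)
= 4


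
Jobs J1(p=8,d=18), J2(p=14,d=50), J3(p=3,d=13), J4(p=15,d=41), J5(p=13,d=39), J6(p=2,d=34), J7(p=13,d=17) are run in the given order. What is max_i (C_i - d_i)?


Lateness per job (L = C - d):
  J1: C=8, d=18, L=-10
  J2: C=22, d=50, L=-28
  J3: C=25, d=13, L=12
  J4: C=40, d=41, L=-1
  J5: C=53, d=39, L=14
  J6: C=55, d=34, L=21
  J7: C=68, d=17, L=51
Lmax = max(-10, -28, 12, -1, 14, 21, 51)
= 51


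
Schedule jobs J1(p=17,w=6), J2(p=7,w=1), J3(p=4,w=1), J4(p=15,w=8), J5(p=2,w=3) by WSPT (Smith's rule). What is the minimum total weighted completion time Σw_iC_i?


WSPT order (by p/w): J5 → J4 → J1 → J3 → J2
  J5: C=2, w·C=3×2=6
  J4: C=17, w·C=8×17=136
  J1: C=34, w·C=6×34=204
  J3: C=38, w·C=1×38=38
  J2: C=45, w·C=1×45=45
Σ w·C = 429
= 429


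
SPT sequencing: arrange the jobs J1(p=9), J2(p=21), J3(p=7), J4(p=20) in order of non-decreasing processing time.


SPT: sort by shortest processing time
  J3: p=7
  J1: p=9
  J4: p=20
  J2: p=21
Order: J3 → J1 → J4 → J2


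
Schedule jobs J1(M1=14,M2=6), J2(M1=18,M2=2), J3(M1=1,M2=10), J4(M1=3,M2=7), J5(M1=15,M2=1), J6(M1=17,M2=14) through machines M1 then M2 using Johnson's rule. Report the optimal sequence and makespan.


Johnson's rule:
Group 1 (M1≤M2, sort by M1): ['J3', 'J4']
Group 2 (M1>M2, sort desc M2): ['J6', 'J1', 'J2', 'J5']
Sequence: J3 → J4 → J6 → J1 → J2 → J5
Makespan calculation:
  J3: M1 done=1, M2 done=11
  J4: M1 done=4, M2 done=18
  J6: M1 done=21, M2 done=35
  J1: M1 done=35, M2 done=41
  J2: M1 done=53, M2 done=55
  J5: M1 done=68, M2 done=69
= Sequence: J3 → J4 → J6 → J1 → J2 → J5, Makespan: 69


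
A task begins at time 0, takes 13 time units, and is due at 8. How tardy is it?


Completion = start + processing = 0 + 13 = 13
Tardiness = max(0, C - d) = max(0, 13 - 8)
= max(0, 5)
= 5


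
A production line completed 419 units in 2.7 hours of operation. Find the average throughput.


Throughput = units / time
= 419 / 2.7
= 155.2 units/hour


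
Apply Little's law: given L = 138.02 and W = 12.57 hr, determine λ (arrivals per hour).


Little's law: L = λW → λ = L / W
= 138.02 / 12.57
= 10.98 per hour


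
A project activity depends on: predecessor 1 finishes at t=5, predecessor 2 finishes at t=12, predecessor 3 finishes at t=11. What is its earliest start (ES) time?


ES = max of all predecessor completion times
Predecessors: [5, 12, 11]
ES = max(5, 12, 11)
= 12


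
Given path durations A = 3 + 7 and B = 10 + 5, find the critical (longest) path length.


Path A: 3 + 7 = 10
Path B: 10 + 5 = 15
Critical path = longest = max(10, 15)
= 15 (Path B)


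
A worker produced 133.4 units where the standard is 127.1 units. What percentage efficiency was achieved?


Efficiency = (actual / standard) × 100
= (133.4 / 127.1) × 100
= 105.0%


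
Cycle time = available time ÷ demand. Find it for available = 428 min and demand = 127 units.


Cycle time = available time / demand
= 428 / 127
= 3.37 min/unit


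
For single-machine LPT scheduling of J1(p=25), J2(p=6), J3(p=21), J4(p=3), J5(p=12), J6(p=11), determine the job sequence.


LPT: sort by longest processing time first
  J1: p=25
  J3: p=21
  J5: p=12
  J6: p=11
  J2: p=6
  J4: p=3
Order: J1 → J3 → J5 → J6 → J2 → J4


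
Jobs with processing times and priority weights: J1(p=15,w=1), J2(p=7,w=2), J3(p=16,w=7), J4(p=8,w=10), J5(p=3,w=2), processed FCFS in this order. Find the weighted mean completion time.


Completion times:
  J1: C=15, w×C=1×15=15
  J2: C=22, w×C=2×22=44
  J3: C=38, w×C=7×38=266
  J4: C=46, w×C=10×46=460
  J5: C=49, w×C=2×49=98
Sum w×C = 883
Sum w = 22
Weighted avg = 883/22
= 40.14


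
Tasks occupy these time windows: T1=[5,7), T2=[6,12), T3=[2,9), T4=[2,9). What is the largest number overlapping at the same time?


Check each time point for overlaps:
  t=6: 4 tasks active (T1, T2, T3, T4)
Max concurrent = 4


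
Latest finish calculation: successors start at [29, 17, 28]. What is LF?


LF = min of all successor start times
Successors start at: [29, 17, 28]
LF = min(29, 17, 28)
= 17


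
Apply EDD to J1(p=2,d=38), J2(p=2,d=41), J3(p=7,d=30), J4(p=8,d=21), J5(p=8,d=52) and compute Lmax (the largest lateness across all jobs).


EDD order: J4 → J3 → J1 → J2 → J5
Completion and lateness:
  J4: C=8, d=21, L=8-21=-13
  J3: C=15, d=30, L=15-30=-15
  J1: C=17, d=38, L=17-38=-21
  J2: C=19, d=41, L=19-41=-22
  J5: C=27, d=52, L=27-52=-25
Lmax = max(-13, -15, -21, -22, -25)
= -13


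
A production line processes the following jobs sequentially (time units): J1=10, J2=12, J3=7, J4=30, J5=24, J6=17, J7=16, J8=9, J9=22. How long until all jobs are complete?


Sequential makespan: sum all processing times
= 10 + 12 + 7 + 30 + 24 + 17 + 16 + 9 + 22
= 147 time units


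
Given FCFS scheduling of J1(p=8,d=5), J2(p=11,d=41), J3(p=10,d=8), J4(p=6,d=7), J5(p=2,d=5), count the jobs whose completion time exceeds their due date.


Completion vs due date:
  J1: C=8, d=5 → TARDY
  J2: C=19, d=41 → on time
  J3: C=29, d=8 → TARDY
  J4: C=35, d=7 → TARDY
  J5: C=37, d=5 → TARDY
Tardy jobs: J1, J3, J4, J5
Count = 4


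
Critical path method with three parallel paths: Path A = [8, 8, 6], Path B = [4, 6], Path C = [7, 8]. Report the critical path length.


Path A: 8 + 8 + 6 = 22
Path B: 4 + 6 = 10
Path C: 7 + 8 = 15
Critical path = longest = max(22, 10, 15)
= 22 (Path A)


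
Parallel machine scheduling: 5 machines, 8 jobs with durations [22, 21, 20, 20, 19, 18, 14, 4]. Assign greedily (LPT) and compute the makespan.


Jobs (LPT sorted): [22, 21, 20, 20, 19, 18, 14, 4]
Machines: 5
  J=22 → Machine 1 (load: 0+22=22)
  J=21 → Machine 2 (load: 0+21=21)
  J=20 → Machine 3 (load: 0+20=20)
  J=20 → Machine 4 (load: 0+20=20)
  J=19 → Machine 5 (load: 0+19=19)
  J=18 → Machine 5 (load: 19+18=37)
  J=14 → Machine 3 (load: 20+14=34)
  J=4 → Machine 4 (load: 20+4=24)
Machine loads: [22, 21, 34, 24, 37]
Makespan = max = 37 time units


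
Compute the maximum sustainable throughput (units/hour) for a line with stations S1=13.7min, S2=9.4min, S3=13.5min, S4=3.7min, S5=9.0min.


Bottleneck = longest station time
Station times: [13.7, 9.4, 13.5, 3.7, 9.0]
Max = 13.7 min
Rate = 60 / 13.7
= 4.38 units/hour (bottleneck: 13.7min)


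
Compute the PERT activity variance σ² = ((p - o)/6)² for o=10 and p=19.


σ² = ((p - o) / 6)² = (p - o)² / 36
= (19 - 10)² / 36
= 9² / 36
= 81 / 36
= 2.2500


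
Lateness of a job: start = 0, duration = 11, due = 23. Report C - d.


Completion = 0 + 11 = 11
Lateness = C - d = 11 - 23
= -12


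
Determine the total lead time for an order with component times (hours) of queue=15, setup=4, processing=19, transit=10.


Lead time = queue + setup + processing + transit
= 15 + 4 + 19 + 10
= 48 hours


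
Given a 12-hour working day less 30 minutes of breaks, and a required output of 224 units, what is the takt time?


Available = 12×60 - 30 = 690 min
Takt time = 690 / 224
= 3.08 min/unit


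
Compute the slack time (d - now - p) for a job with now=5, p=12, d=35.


Slack = due - current_time - processing
= 35 - 5 - 12
= 18


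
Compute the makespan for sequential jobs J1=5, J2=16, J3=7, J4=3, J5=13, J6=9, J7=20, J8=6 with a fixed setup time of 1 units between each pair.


Makespan = Σ processing + (n-1) × setup
= (5 + 16 + 7 + 3 + 13 + 9 + 20 + 6) + (8-1)×1
= 79 + 7
= 86 time units


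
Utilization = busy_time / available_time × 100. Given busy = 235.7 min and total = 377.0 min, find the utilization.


Utilization = busy / total × 100
= 235.7 / 377.0 × 100
= 62.5%


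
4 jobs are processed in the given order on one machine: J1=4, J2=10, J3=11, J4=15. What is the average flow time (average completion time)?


Completion times:
  J1: completes at 4
  J2: completes at 14
  J3: completes at 25
  J4: completes at 40
Sum = 83
Average = 83/4
= 20.75


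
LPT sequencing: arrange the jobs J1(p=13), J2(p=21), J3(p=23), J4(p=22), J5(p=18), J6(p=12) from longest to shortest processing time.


LPT: sort by longest processing time first
  J3: p=23
  J4: p=22
  J2: p=21
  J5: p=18
  J1: p=13
  J6: p=12
Order: J3 → J4 → J2 → J5 → J1 → J6


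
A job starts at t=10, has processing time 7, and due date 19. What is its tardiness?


Completion = start + processing = 10 + 7 = 17
Tardiness = max(0, C - d) = max(0, 17 - 19)
= max(0, -2)
= 0


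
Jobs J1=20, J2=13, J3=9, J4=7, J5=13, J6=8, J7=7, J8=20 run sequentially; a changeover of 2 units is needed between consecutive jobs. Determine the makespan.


Makespan = Σ processing + (n-1) × setup
= (20 + 13 + 9 + 7 + 13 + 8 + 7 + 20) + (8-1)×2
= 97 + 14
= 111 time units


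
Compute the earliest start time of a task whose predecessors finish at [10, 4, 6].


ES = max of all predecessor completion times
Predecessors: [10, 4, 6]
ES = max(10, 4, 6)
= 10


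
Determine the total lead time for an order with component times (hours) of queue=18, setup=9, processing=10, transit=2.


Lead time = queue + setup + processing + transit
= 18 + 9 + 10 + 2
= 39 hours


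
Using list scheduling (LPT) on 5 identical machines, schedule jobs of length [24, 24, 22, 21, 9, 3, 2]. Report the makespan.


Jobs (LPT sorted): [24, 24, 22, 21, 9, 3, 2]
Machines: 5
  J=24 → Machine 1 (load: 0+24=24)
  J=24 → Machine 2 (load: 0+24=24)
  J=22 → Machine 3 (load: 0+22=22)
  J=21 → Machine 4 (load: 0+21=21)
  J=9 → Machine 5 (load: 0+9=9)
  J=3 → Machine 5 (load: 9+3=12)
  J=2 → Machine 5 (load: 12+2=14)
Machine loads: [24, 24, 22, 21, 14]
Makespan = max = 24 time units


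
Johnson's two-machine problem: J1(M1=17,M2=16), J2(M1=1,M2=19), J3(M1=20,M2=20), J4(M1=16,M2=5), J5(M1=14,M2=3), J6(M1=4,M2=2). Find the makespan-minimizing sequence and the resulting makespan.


Johnson's rule:
Group 1 (M1≤M2, sort by M1): ['J2', 'J3']
Group 2 (M1>M2, sort desc M2): ['J1', 'J4', 'J5', 'J6']
Sequence: J2 → J3 → J1 → J4 → J5 → J6
Makespan calculation:
  J2: M1 done=1, M2 done=20
  J3: M1 done=21, M2 done=41
  J1: M1 done=38, M2 done=57
  J4: M1 done=54, M2 done=62
  J5: M1 done=68, M2 done=71
  J6: M1 done=72, M2 done=74
= Sequence: J2 → J3 → J1 → J4 → J5 → J6, Makespan: 74


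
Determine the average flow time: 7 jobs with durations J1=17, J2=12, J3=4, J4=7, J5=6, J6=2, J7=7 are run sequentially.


Completion times:
  J1: completes at 17
  J2: completes at 29
  J3: completes at 33
  J4: completes at 40
  J5: completes at 46
  J6: completes at 48
  J7: completes at 55
Sum = 268
Average = 268/7
= 38.29


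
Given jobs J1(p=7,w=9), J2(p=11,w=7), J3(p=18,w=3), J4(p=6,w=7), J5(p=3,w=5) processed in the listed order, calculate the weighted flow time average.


Completion times:
  J1: C=7, w×C=9×7=63
  J2: C=18, w×C=7×18=126
  J3: C=36, w×C=3×36=108
  J4: C=42, w×C=7×42=294
  J5: C=45, w×C=5×45=225
Sum w×C = 816
Sum w = 31
Weighted avg = 816/31
= 26.32


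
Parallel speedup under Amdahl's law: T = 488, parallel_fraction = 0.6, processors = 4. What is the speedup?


Amdahl's law: T_p = T × ((1-p) + p/N)
= 488 × ((1-0.6) + 0.6/4)
= 488 × (0.40 + 0.1500)
= 488 × 0.5500
= 268.40
Speedup = 488/268.40
= 1.82×


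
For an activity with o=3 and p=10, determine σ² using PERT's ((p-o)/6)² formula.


σ² = ((p - o) / 6)² = (p - o)² / 36
= (10 - 3)² / 36
= 7² / 36
= 49 / 36
= 1.3611


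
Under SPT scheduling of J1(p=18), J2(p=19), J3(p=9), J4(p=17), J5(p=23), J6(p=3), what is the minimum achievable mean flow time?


SPT order: J6 → J3 → J4 → J1 → J2 → J5
Completion times:
  J6: C=3
  J3: C=12
  J4: C=29
  J1: C=47
  J2: C=66
  J5: C=89
Sum = 246, n = 6
Mean flow = 246/6
= 41.00


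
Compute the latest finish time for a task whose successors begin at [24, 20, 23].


LF = min of all successor start times
Successors start at: [24, 20, 23]
LF = min(24, 20, 23)
= 20


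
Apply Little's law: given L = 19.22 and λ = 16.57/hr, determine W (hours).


Little's law: L = λW → W = L / λ
= 19.22 / 16.57
= 1.16 hours


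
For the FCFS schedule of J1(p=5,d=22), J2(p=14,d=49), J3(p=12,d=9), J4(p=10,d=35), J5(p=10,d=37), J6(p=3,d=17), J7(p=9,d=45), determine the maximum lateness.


Lateness per job (L = C - d):
  J1: C=5, d=22, L=-17
  J2: C=19, d=49, L=-30
  J3: C=31, d=9, L=22
  J4: C=41, d=35, L=6
  J5: C=51, d=37, L=14
  J6: C=54, d=17, L=37
  J7: C=63, d=45, L=18
Lmax = max(-17, -30, 22, 6, 14, 37, 18)
= 37
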